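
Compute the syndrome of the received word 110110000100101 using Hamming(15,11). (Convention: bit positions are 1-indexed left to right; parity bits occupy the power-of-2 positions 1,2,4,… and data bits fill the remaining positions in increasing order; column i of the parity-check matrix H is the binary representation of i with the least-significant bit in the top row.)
Syndrome s = H · r^T (mod 2), r = 110110000100101:
  s[0] = (101010101010101)·(110110000100101) mod 2 = 1+0+0+0+1+0+0+0+0+0+0+0+1+0+1 mod 2 = 0
  s[1] = (011001100110011)·(110110000100101) mod 2 = 0+1+0+0+0+0+0+0+0+1+0+0+0+0+1 mod 2 = 1
  s[2] = (000111100001111)·(110110000100101) mod 2 = 0+0+0+1+1+0+0+0+0+0+0+0+1+0+1 mod 2 = 0
  s[3] = (000000011111111)·(110110000100101) mod 2 = 0+0+0+0+0+0+0+0+0+1+0+0+1+0+1 mod 2 = 1
Syndrome = 0101
Non-zero syndrome: error at position 10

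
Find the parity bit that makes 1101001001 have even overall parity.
Sum of data bits: 1+1+0+1+0+0+1+0+0+1 = 5.
5 mod 2 = 1, so parity bit = 1.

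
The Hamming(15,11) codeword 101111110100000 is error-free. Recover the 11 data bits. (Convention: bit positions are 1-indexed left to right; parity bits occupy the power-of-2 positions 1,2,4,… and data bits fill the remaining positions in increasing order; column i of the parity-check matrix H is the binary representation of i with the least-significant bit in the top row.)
Parity bits occupy power-of-2 positions; data bits are at positions {3,5,6,7,9,10,11,12,13,14,15} (1-indexed).
Extract: c[3]=1 c[5]=1 c[6]=1 c[7]=1 c[9]=0 c[10]=1 c[11]=0 c[12]=0 c[13]=0 c[14]=0 c[15]=0
Data = 11110100000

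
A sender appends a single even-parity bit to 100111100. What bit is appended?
Sum of data bits: 1+0+0+1+1+1+1+0+0 = 5.
5 mod 2 = 1, so parity bit = 1.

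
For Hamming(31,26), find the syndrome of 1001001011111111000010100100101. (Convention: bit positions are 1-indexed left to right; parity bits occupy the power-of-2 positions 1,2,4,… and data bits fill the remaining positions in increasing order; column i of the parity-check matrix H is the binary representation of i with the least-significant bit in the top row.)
Syndrome s = H · r^T (mod 2), r = 1001001011111111000010100100101:
  s[0] = (1010101010101010101010101010101)·(1001001011111111000010100100101) mod 2 = 1+0+0+0+0+0+1+0+1+0+1+0+1+0+1+0+0+0+0+0+1+0+1+0+0+0+0+0+1+0+1 mod 2 = 0
  s[1] = (0110011001100110011001100110011)·(1001001011111111000010100100101) mod 2 = 0+0+0+0+0+0+1+0+0+1+1+0+0+1+1+0+0+0+0+0+0+0+1+0+0+1+0+0+0+0+1 mod 2 = 0
  s[2] = (0001111000011110000111100001111)·(1001001011111111000010100100101) mod 2 = 0+0+0+1+0+0+1+0+0+0+0+1+1+1+1+0+0+0+0+0+1+0+1+0+0+0+0+0+1+0+1 mod 2 = 0
  s[3] = (0000000111111110000000011111111)·(1001001011111111000010100100101) mod 2 = 0+0+0+0+0+0+0+0+1+1+1+1+1+1+1+0+0+0+0+0+0+0+0+0+0+1+0+0+1+0+1 mod 2 = 0
  s[4] = (0000000000000001111111111111111)·(1001001011111111000010100100101) mod 2 = 0+0+0+0+0+0+0+0+0+0+0+0+0+0+0+1+0+0+0+0+1+0+1+0+0+1+0+0+1+0+1 mod 2 = 0
Syndrome = 00000
s = 0: no error detected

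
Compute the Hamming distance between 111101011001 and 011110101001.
XOR = 100011110000, count of 1s = 5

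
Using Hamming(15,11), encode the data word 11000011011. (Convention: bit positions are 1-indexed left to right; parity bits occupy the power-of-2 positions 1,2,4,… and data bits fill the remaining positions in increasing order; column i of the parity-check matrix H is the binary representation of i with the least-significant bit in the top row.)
Codeword c = d · G (mod 2), d = 11000011011:
  c[0] = d·G[:,0] = (11000011011)·(11011010101) mod 2 = 1+1+0+0+0+0+1+0+0+0+1 mod 2 = 0
  c[1] = d·G[:,1] = (11000011011)·(10110110011) mod 2 = 1+0+0+0+0+0+1+0+0+1+1 mod 2 = 0
  c[2] = d·G[:,2] = (11000011011)·(10000000000) mod 2 = 1+0+0+0+0+0+0+0+0+0+0 mod 2 = 1
  c[3] = d·G[:,3] = (11000011011)·(01110001111) mod 2 = 0+1+0+0+0+0+0+1+0+1+1 mod 2 = 0
  c[4] = d·G[:,4] = (11000011011)·(01000000000) mod 2 = 0+1+0+0+0+0+0+0+0+0+0 mod 2 = 1
  c[5] = d·G[:,5] = (11000011011)·(00100000000) mod 2 = 0+0+0+0+0+0+0+0+0+0+0 mod 2 = 0
  c[6] = d·G[:,6] = (11000011011)·(00010000000) mod 2 = 0+0+0+0+0+0+0+0+0+0+0 mod 2 = 0
  c[7] = d·G[:,7] = (11000011011)·(00001111111) mod 2 = 0+0+0+0+0+0+1+1+0+1+1 mod 2 = 0
  c[8] = d·G[:,8] = (11000011011)·(00001000000) mod 2 = 0+0+0+0+0+0+0+0+0+0+0 mod 2 = 0
  c[9] = d·G[:,9] = (11000011011)·(00000100000) mod 2 = 0+0+0+0+0+0+0+0+0+0+0 mod 2 = 0
  c[10] = d·G[:,10] = (11000011011)·(00000010000) mod 2 = 0+0+0+0+0+0+1+0+0+0+0 mod 2 = 1
  c[11] = d·G[:,11] = (11000011011)·(00000001000) mod 2 = 0+0+0+0+0+0+0+1+0+0+0 mod 2 = 1
  c[12] = d·G[:,12] = (11000011011)·(00000000100) mod 2 = 0+0+0+0+0+0+0+0+0+0+0 mod 2 = 0
  c[13] = d·G[:,13] = (11000011011)·(00000000010) mod 2 = 0+0+0+0+0+0+0+0+0+1+0 mod 2 = 1
  c[14] = d·G[:,14] = (11000011011)·(00000000001) mod 2 = 0+0+0+0+0+0+0+0+0+0+1 mod 2 = 1
Codeword = 001010000011011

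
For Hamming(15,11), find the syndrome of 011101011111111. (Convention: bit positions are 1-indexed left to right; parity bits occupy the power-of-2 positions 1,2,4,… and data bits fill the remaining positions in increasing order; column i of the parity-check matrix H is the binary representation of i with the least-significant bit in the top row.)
Syndrome s = H · r^T (mod 2), r = 011101011111111:
  s[0] = (101010101010101)·(011101011111111) mod 2 = 0+0+1+0+0+0+0+0+1+0+1+0+1+0+1 mod 2 = 1
  s[1] = (011001100110011)·(011101011111111) mod 2 = 0+1+1+0+0+1+0+0+0+1+1+0+0+1+1 mod 2 = 1
  s[2] = (000111100001111)·(011101011111111) mod 2 = 0+0+0+1+0+1+0+0+0+0+0+1+1+1+1 mod 2 = 0
  s[3] = (000000011111111)·(011101011111111) mod 2 = 0+0+0+0+0+0+0+1+1+1+1+1+1+1+1 mod 2 = 0
Syndrome = 1100
Non-zero syndrome: error at position 3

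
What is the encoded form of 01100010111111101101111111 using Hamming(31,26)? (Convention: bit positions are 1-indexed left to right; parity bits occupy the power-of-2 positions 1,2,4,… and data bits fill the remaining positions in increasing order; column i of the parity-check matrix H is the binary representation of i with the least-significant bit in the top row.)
Codeword c = d · G (mod 2), d = 01100010111111101101111111:
  c[0] = d·G[:,0] = (01100010111111101101111111)·(11011010101101010101010101) mod 2 = 0+1+0+0+0+0+1+0+1+0+1+1+0+1+0+0+0+1+0+1+0+1+0+1+0+1 mod 2 = 1
  c[1] = d·G[:,1] = (01100010111111101101111111)·(10110110011011001100110011) mod 2 = 0+0+1+0+0+0+1+0+0+1+1+0+1+1+0+0+1+1+0+0+1+1+0+0+1+1 mod 2 = 0
  c[2] = d·G[:,2] = (01100010111111101101111111)·(10000000000000000000000000) mod 2 = 0+0+0+0+0+0+0+0+0+0+0+0+0+0+0+0+0+0+0+0+0+0+0+0+0+0 mod 2 = 0
  c[3] = d·G[:,3] = (01100010111111101101111111)·(01110001111000111100001111) mod 2 = 0+1+1+0+0+0+0+0+1+1+1+0+0+0+1+0+1+1+0+0+0+0+1+1+1+1 mod 2 = 0
  c[4] = d·G[:,4] = (01100010111111101101111111)·(01000000000000000000000000) mod 2 = 0+1+0+0+0+0+0+0+0+0+0+0+0+0+0+0+0+0+0+0+0+0+0+0+0+0 mod 2 = 1
  c[5] = d·G[:,5] = (01100010111111101101111111)·(00100000000000000000000000) mod 2 = 0+0+1+0+0+0+0+0+0+0+0+0+0+0+0+0+0+0+0+0+0+0+0+0+0+0 mod 2 = 1
  c[6] = d·G[:,6] = (01100010111111101101111111)·(00010000000000000000000000) mod 2 = 0+0+0+0+0+0+0+0+0+0+0+0+0+0+0+0+0+0+0+0+0+0+0+0+0+0 mod 2 = 0
  c[7] = d·G[:,7] = (01100010111111101101111111)·(00001111111000000011111111) mod 2 = 0+0+0+0+0+0+1+0+1+1+1+0+0+0+0+0+0+0+0+1+1+1+1+1+1+1 mod 2 = 1
  c[8] = d·G[:,8] = (01100010111111101101111111)·(00001000000000000000000000) mod 2 = 0+0+0+0+0+0+0+0+0+0+0+0+0+0+0+0+0+0+0+0+0+0+0+0+0+0 mod 2 = 0
  c[9] = d·G[:,9] = (01100010111111101101111111)·(00000100000000000000000000) mod 2 = 0+0+0+0+0+0+0+0+0+0+0+0+0+0+0+0+0+0+0+0+0+0+0+0+0+0 mod 2 = 0
  c[10] = d·G[:,10] = (01100010111111101101111111)·(00000010000000000000000000) mod 2 = 0+0+0+0+0+0+1+0+0+0+0+0+0+0+0+0+0+0+0+0+0+0+0+0+0+0 mod 2 = 1
  c[11] = d·G[:,11] = (01100010111111101101111111)·(00000001000000000000000000) mod 2 = 0+0+0+0+0+0+0+0+0+0+0+0+0+0+0+0+0+0+0+0+0+0+0+0+0+0 mod 2 = 0
  c[12] = d·G[:,12] = (01100010111111101101111111)·(00000000100000000000000000) mod 2 = 0+0+0+0+0+0+0+0+1+0+0+0+0+0+0+0+0+0+0+0+0+0+0+0+0+0 mod 2 = 1
  c[13] = d·G[:,13] = (01100010111111101101111111)·(00000000010000000000000000) mod 2 = 0+0+0+0+0+0+0+0+0+1+0+0+0+0+0+0+0+0+0+0+0+0+0+0+0+0 mod 2 = 1
  c[14] = d·G[:,14] = (01100010111111101101111111)·(00000000001000000000000000) mod 2 = 0+0+0+0+0+0+0+0+0+0+1+0+0+0+0+0+0+0+0+0+0+0+0+0+0+0 mod 2 = 1
  c[15] = d·G[:,15] = (01100010111111101101111111)·(00000000000111111111111111) mod 2 = 0+0+0+0+0+0+0+0+0+0+0+1+1+1+1+0+1+1+0+1+1+1+1+1+1+1 mod 2 = 1
  c[16] = d·G[:,16] = (01100010111111101101111111)·(00000000000100000000000000) mod 2 = 0+0+0+0+0+0+0+0+0+0+0+1+0+0+0+0+0+0+0+0+0+0+0+0+0+0 mod 2 = 1
  c[17] = d·G[:,17] = (01100010111111101101111111)·(00000000000010000000000000) mod 2 = 0+0+0+0+0+0+0+0+0+0+0+0+1+0+0+0+0+0+0+0+0+0+0+0+0+0 mod 2 = 1
  c[18] = d·G[:,18] = (01100010111111101101111111)·(00000000000001000000000000) mod 2 = 0+0+0+0+0+0+0+0+0+0+0+0+0+1+0+0+0+0+0+0+0+0+0+0+0+0 mod 2 = 1
  c[19] = d·G[:,19] = (01100010111111101101111111)·(00000000000000100000000000) mod 2 = 0+0+0+0+0+0+0+0+0+0+0+0+0+0+1+0+0+0+0+0+0+0+0+0+0+0 mod 2 = 1
  c[20] = d·G[:,20] = (01100010111111101101111111)·(00000000000000010000000000) mod 2 = 0+0+0+0+0+0+0+0+0+0+0+0+0+0+0+0+0+0+0+0+0+0+0+0+0+0 mod 2 = 0
  c[21] = d·G[:,21] = (01100010111111101101111111)·(00000000000000001000000000) mod 2 = 0+0+0+0+0+0+0+0+0+0+0+0+0+0+0+0+1+0+0+0+0+0+0+0+0+0 mod 2 = 1
  c[22] = d·G[:,22] = (01100010111111101101111111)·(00000000000000000100000000) mod 2 = 0+0+0+0+0+0+0+0+0+0+0+0+0+0+0+0+0+1+0+0+0+0+0+0+0+0 mod 2 = 1
  c[23] = d·G[:,23] = (01100010111111101101111111)·(00000000000000000010000000) mod 2 = 0+0+0+0+0+0+0+0+0+0+0+0+0+0+0+0+0+0+0+0+0+0+0+0+0+0 mod 2 = 0
  c[24] = d·G[:,24] = (01100010111111101101111111)·(00000000000000000001000000) mod 2 = 0+0+0+0+0+0+0+0+0+0+0+0+0+0+0+0+0+0+0+1+0+0+0+0+0+0 mod 2 = 1
  c[25] = d·G[:,25] = (01100010111111101101111111)·(00000000000000000000100000) mod 2 = 0+0+0+0+0+0+0+0+0+0+0+0+0+0+0+0+0+0+0+0+1+0+0+0+0+0 mod 2 = 1
  c[26] = d·G[:,26] = (01100010111111101101111111)·(00000000000000000000010000) mod 2 = 0+0+0+0+0+0+0+0+0+0+0+0+0+0+0+0+0+0+0+0+0+1+0+0+0+0 mod 2 = 1
  c[27] = d·G[:,27] = (01100010111111101101111111)·(00000000000000000000001000) mod 2 = 0+0+0+0+0+0+0+0+0+0+0+0+0+0+0+0+0+0+0+0+0+0+1+0+0+0 mod 2 = 1
  c[28] = d·G[:,28] = (01100010111111101101111111)·(00000000000000000000000100) mod 2 = 0+0+0+0+0+0+0+0+0+0+0+0+0+0+0+0+0+0+0+0+0+0+0+1+0+0 mod 2 = 1
  c[29] = d·G[:,29] = (01100010111111101101111111)·(00000000000000000000000010) mod 2 = 0+0+0+0+0+0+0+0+0+0+0+0+0+0+0+0+0+0+0+0+0+0+0+0+1+0 mod 2 = 1
  c[30] = d·G[:,30] = (01100010111111101101111111)·(00000000000000000000000001) mod 2 = 0+0+0+0+0+0+0+0+0+0+0+0+0+0+0+0+0+0+0+0+0+0+0+0+0+1 mod 2 = 1
Codeword = 1000110100101111111101101111111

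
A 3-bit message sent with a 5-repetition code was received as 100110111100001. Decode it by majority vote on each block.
Split into 5-bit blocks and majority-vote each:
  block 1 = 10011: 3 ones, 2 zeros → 1
  block 2 = 01111: 4 ones, 1 zeros → 1
  block 3 = 00001: 1 ones, 4 zeros → 0
Decoded = 110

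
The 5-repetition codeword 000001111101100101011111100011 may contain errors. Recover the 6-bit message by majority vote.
Split into 5-bit blocks and majority-vote each:
  block 1 = 00000: 0 ones, 5 zeros → 0
  block 2 = 11111: 5 ones, 0 zeros → 1
  block 3 = 01100: 2 ones, 3 zeros → 0
  block 4 = 10101: 3 ones, 2 zeros → 1
  block 5 = 11111: 5 ones, 0 zeros → 1
  block 6 = 00011: 2 ones, 3 zeros → 0
Decoded = 010110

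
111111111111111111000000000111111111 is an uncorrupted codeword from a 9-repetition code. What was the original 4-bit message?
Split into 9-bit blocks: 111111111 111111111 000000000 111111111
Data = 1101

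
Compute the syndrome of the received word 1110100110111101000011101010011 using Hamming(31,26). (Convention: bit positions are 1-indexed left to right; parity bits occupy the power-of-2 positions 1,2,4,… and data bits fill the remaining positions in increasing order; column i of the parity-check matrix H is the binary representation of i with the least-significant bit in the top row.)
Syndrome s = H · r^T (mod 2), r = 1110100110111101000011101010011:
  s[0] = (1010101010101010101010101010101)·(1110100110111101000011101010011) mod 2 = 1+0+1+0+1+0+0+0+1+0+1+0+1+0+0+0+0+0+0+0+1+0+1+0+1+0+1+0+0+0+1 mod 2 = 1
  s[1] = (0110011001100110011001100110011)·(1110100110111101000011101010011) mod 2 = 0+1+1+0+0+0+0+0+0+0+1+0+0+1+0+0+0+0+0+0+0+1+1+0+0+0+1+0+0+1+1 mod 2 = 1
  s[2] = (0001111000011110000111100001111)·(1110100110111101000011101010011) mod 2 = 0+0+0+0+1+0+0+0+0+0+0+1+1+1+0+0+0+0+0+0+1+1+1+0+0+0+0+0+0+1+1 mod 2 = 1
  s[3] = (0000000111111110000000011111111)·(1110100110111101000011101010011) mod 2 = 0+0+0+0+0+0+0+1+1+0+1+1+1+1+0+0+0+0+0+0+0+0+0+0+1+0+1+0+0+1+1 mod 2 = 0
  s[4] = (0000000000000001111111111111111)·(1110100110111101000011101010011) mod 2 = 0+0+0+0+0+0+0+0+0+0+0+0+0+0+0+1+0+0+0+0+1+1+1+0+1+0+1+0+0+1+1 mod 2 = 0
Syndrome = 11100
Non-zero syndrome: error at position 7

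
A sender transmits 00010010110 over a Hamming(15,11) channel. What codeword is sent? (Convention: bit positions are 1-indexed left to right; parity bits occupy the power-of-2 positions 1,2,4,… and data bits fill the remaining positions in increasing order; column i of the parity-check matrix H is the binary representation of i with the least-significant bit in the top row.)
Codeword c = d · G (mod 2), d = 00010010110:
  c[0] = d·G[:,0] = (00010010110)·(11011010101) mod 2 = 0+0+0+1+0+0+1+0+1+0+0 mod 2 = 1
  c[1] = d·G[:,1] = (00010010110)·(10110110011) mod 2 = 0+0+0+1+0+0+1+0+0+1+0 mod 2 = 1
  c[2] = d·G[:,2] = (00010010110)·(10000000000) mod 2 = 0+0+0+0+0+0+0+0+0+0+0 mod 2 = 0
  c[3] = d·G[:,3] = (00010010110)·(01110001111) mod 2 = 0+0+0+1+0+0+0+0+1+1+0 mod 2 = 1
  c[4] = d·G[:,4] = (00010010110)·(01000000000) mod 2 = 0+0+0+0+0+0+0+0+0+0+0 mod 2 = 0
  c[5] = d·G[:,5] = (00010010110)·(00100000000) mod 2 = 0+0+0+0+0+0+0+0+0+0+0 mod 2 = 0
  c[6] = d·G[:,6] = (00010010110)·(00010000000) mod 2 = 0+0+0+1+0+0+0+0+0+0+0 mod 2 = 1
  c[7] = d·G[:,7] = (00010010110)·(00001111111) mod 2 = 0+0+0+0+0+0+1+0+1+1+0 mod 2 = 1
  c[8] = d·G[:,8] = (00010010110)·(00001000000) mod 2 = 0+0+0+0+0+0+0+0+0+0+0 mod 2 = 0
  c[9] = d·G[:,9] = (00010010110)·(00000100000) mod 2 = 0+0+0+0+0+0+0+0+0+0+0 mod 2 = 0
  c[10] = d·G[:,10] = (00010010110)·(00000010000) mod 2 = 0+0+0+0+0+0+1+0+0+0+0 mod 2 = 1
  c[11] = d·G[:,11] = (00010010110)·(00000001000) mod 2 = 0+0+0+0+0+0+0+0+0+0+0 mod 2 = 0
  c[12] = d·G[:,12] = (00010010110)·(00000000100) mod 2 = 0+0+0+0+0+0+0+0+1+0+0 mod 2 = 1
  c[13] = d·G[:,13] = (00010010110)·(00000000010) mod 2 = 0+0+0+0+0+0+0+0+0+1+0 mod 2 = 1
  c[14] = d·G[:,14] = (00010010110)·(00000000001) mod 2 = 0+0+0+0+0+0+0+0+0+0+0 mod 2 = 0
Codeword = 110100110010110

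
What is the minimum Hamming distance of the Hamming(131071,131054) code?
d_min = 3 (every single-error-correcting Hamming code has d_min = 3).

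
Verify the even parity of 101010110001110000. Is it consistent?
Sum of all bits: 1+0+1+0+1+0+1+1+0+0+0+1+1+1+0+0+0+0 = 8; 8 mod 2 = 0. Result is 0 → valid parity.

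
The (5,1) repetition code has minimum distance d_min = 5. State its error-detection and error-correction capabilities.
Detection only: up to d_min − 1 = 4 errors.
Correction: up to ⌊(d_min − 1)/2⌋ = ⌊4/2⌋ = 2 errors.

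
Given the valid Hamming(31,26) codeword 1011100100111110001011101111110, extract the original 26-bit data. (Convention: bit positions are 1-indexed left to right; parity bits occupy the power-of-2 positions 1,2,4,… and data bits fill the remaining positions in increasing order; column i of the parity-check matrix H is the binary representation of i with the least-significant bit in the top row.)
Parity bits occupy power-of-2 positions; data bits are at positions {3,5,6,7,9,10,11,12,13,14,15,17,18,19,20,21,22,23,24,25,26,27,28,29,30,31} (1-indexed).
Extract: c[3]=1 c[5]=1 c[6]=0 c[7]=0 c[9]=0 c[10]=0 c[11]=1 c[12]=1 c[13]=1 c[14]=1 c[15]=1 c[17]=0 c[18]=0 c[19]=1 c[20]=0 c[21]=1 c[22]=1 c[23]=1 c[24]=0 c[25]=1 c[26]=1 c[27]=1 c[28]=1 c[29]=1 c[30]=1 c[31]=0
Data = 11000011111001011101111110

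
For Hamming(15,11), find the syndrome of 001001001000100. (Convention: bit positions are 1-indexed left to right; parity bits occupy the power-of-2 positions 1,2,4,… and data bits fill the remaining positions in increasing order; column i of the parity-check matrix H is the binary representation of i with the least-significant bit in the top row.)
Syndrome s = H · r^T (mod 2), r = 001001001000100:
  s[0] = (101010101010101)·(001001001000100) mod 2 = 0+0+1+0+0+0+0+0+1+0+0+0+1+0+0 mod 2 = 1
  s[1] = (011001100110011)·(001001001000100) mod 2 = 0+0+1+0+0+1+0+0+0+0+0+0+0+0+0 mod 2 = 0
  s[2] = (000111100001111)·(001001001000100) mod 2 = 0+0+0+0+0+1+0+0+0+0+0+0+1+0+0 mod 2 = 0
  s[3] = (000000011111111)·(001001001000100) mod 2 = 0+0+0+0+0+0+0+0+1+0+0+0+1+0+0 mod 2 = 0
Syndrome = 1000
Non-zero syndrome: error at position 1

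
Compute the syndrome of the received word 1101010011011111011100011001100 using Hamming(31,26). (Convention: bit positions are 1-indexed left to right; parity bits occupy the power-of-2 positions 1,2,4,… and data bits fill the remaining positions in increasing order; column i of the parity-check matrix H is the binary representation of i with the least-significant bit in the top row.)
Syndrome s = H · r^T (mod 2), r = 1101010011011111011100011001100:
  s[0] = (1010101010101010101010101010101)·(1101010011011111011100011001100) mod 2 = 1+0+0+0+0+0+0+0+1+0+0+0+1+0+1+0+0+0+1+0+0+0+0+0+1+0+0+0+1+0+0 mod 2 = 1
  s[1] = (0110011001100110011001100110011)·(1101010011011111011100011001100) mod 2 = 0+1+0+0+0+1+0+0+0+1+0+0+0+1+1+0+0+1+1+0+0+0+0+0+0+0+0+0+0+0+0 mod 2 = 1
  s[2] = (0001111000011110000111100001111)·(1101010011011111011100011001100) mod 2 = 0+0+0+1+0+1+0+0+0+0+0+1+1+1+1+0+0+0+0+1+0+0+0+0+0+0+0+1+1+0+0 mod 2 = 1
  s[3] = (0000000111111110000000011111111)·(1101010011011111011100011001100) mod 2 = 0+0+0+0+0+0+0+0+1+1+0+1+1+1+1+0+0+0+0+0+0+0+0+1+1+0+0+1+1+0+0 mod 2 = 0
  s[4] = (0000000000000001111111111111111)·(1101010011011111011100011001100) mod 2 = 0+0+0+0+0+0+0+0+0+0+0+0+0+0+0+1+0+1+1+1+0+0+0+1+1+0+0+1+1+0+0 mod 2 = 0
Syndrome = 11100
Non-zero syndrome: error at position 7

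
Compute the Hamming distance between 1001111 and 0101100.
XOR = 1100011, count of 1s = 4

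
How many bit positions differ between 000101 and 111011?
XOR = 111110, count of 1s = 5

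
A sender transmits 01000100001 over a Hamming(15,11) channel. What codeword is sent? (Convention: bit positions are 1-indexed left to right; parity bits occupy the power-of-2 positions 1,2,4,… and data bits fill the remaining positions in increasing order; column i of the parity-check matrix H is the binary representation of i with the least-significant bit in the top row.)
Codeword c = d · G (mod 2), d = 01000100001:
  c[0] = d·G[:,0] = (01000100001)·(11011010101) mod 2 = 0+1+0+0+0+0+0+0+0+0+1 mod 2 = 0
  c[1] = d·G[:,1] = (01000100001)·(10110110011) mod 2 = 0+0+0+0+0+1+0+0+0+0+1 mod 2 = 0
  c[2] = d·G[:,2] = (01000100001)·(10000000000) mod 2 = 0+0+0+0+0+0+0+0+0+0+0 mod 2 = 0
  c[3] = d·G[:,3] = (01000100001)·(01110001111) mod 2 = 0+1+0+0+0+0+0+0+0+0+1 mod 2 = 0
  c[4] = d·G[:,4] = (01000100001)·(01000000000) mod 2 = 0+1+0+0+0+0+0+0+0+0+0 mod 2 = 1
  c[5] = d·G[:,5] = (01000100001)·(00100000000) mod 2 = 0+0+0+0+0+0+0+0+0+0+0 mod 2 = 0
  c[6] = d·G[:,6] = (01000100001)·(00010000000) mod 2 = 0+0+0+0+0+0+0+0+0+0+0 mod 2 = 0
  c[7] = d·G[:,7] = (01000100001)·(00001111111) mod 2 = 0+0+0+0+0+1+0+0+0+0+1 mod 2 = 0
  c[8] = d·G[:,8] = (01000100001)·(00001000000) mod 2 = 0+0+0+0+0+0+0+0+0+0+0 mod 2 = 0
  c[9] = d·G[:,9] = (01000100001)·(00000100000) mod 2 = 0+0+0+0+0+1+0+0+0+0+0 mod 2 = 1
  c[10] = d·G[:,10] = (01000100001)·(00000010000) mod 2 = 0+0+0+0+0+0+0+0+0+0+0 mod 2 = 0
  c[11] = d·G[:,11] = (01000100001)·(00000001000) mod 2 = 0+0+0+0+0+0+0+0+0+0+0 mod 2 = 0
  c[12] = d·G[:,12] = (01000100001)·(00000000100) mod 2 = 0+0+0+0+0+0+0+0+0+0+0 mod 2 = 0
  c[13] = d·G[:,13] = (01000100001)·(00000000010) mod 2 = 0+0+0+0+0+0+0+0+0+0+0 mod 2 = 0
  c[14] = d·G[:,14] = (01000100001)·(00000000001) mod 2 = 0+0+0+0+0+0+0+0+0+0+1 mod 2 = 1
Codeword = 000010000100001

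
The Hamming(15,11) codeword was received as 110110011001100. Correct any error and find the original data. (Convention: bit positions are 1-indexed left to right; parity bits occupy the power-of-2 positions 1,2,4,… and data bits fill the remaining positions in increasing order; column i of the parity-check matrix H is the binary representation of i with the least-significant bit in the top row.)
Syndrome s = H · r^T (mod 2), r = 110110011001100:
  s[0] = (101010101010101)·(110110011001100) mod 2 = 1+0+0+0+1+0+0+0+1+0+0+0+1+0+0 mod 2 = 0
  s[1] = (011001100110011)·(110110011001100) mod 2 = 0+1+0+0+0+0+0+0+0+0+0+0+0+0+0 mod 2 = 1
  s[2] = (000111100001111)·(110110011001100) mod 2 = 0+0+0+1+1+0+0+0+0+0+0+1+1+0+0 mod 2 = 0
  s[3] = (000000011111111)·(110110011001100) mod 2 = 0+0+0+0+0+0+0+1+1+0+0+1+1+0+0 mod 2 = 0
Syndrome = 0100
Column 2 of H equals this syndrome → error at bit 2 (1-indexed).
Flip bit 2: 110110011001100 → 100110011001100
Extract data bits at positions {3,5,6,7,9,10,11,12,13,14,15}: 01001001100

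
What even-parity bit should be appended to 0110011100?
Sum of data bits: 0+1+1+0+0+1+1+1+0+0 = 5.
5 mod 2 = 1, so parity bit = 1.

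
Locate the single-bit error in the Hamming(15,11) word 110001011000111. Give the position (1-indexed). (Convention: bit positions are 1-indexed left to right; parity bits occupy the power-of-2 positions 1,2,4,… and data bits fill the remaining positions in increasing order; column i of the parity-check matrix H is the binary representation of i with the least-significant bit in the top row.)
Syndrome s = H · r^T (mod 2), r = 110001011000111:
  s[0] = (101010101010101)·(110001011000111) mod 2 = 1+0+0+0+0+0+0+0+1+0+0+0+1+0+1 mod 2 = 0
  s[1] = (011001100110011)·(110001011000111) mod 2 = 0+1+0+0+0+1+0+0+0+0+0+0+0+1+1 mod 2 = 0
  s[2] = (000111100001111)·(110001011000111) mod 2 = 0+0+0+0+0+1+0+0+0+0+0+0+1+1+1 mod 2 = 0
  s[3] = (000000011111111)·(110001011000111) mod 2 = 0+0+0+0+0+0+0+1+1+0+0+0+1+1+1 mod 2 = 1
Syndrome = 0001
Column i of H is the binary representation of i, so the syndrome is the binary index of the flipped bit.
Read s = 0001 with s[0] as LSB: 0·2^0 + 0·2^1 + 0·2^2 + 1·2^3 = 8.
Error is at bit position 8.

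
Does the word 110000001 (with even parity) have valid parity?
Sum of all bits: 1+1+0+0+0+0+0+0+1 = 3; 3 mod 2 = 1. Result is 1 → parity error detected.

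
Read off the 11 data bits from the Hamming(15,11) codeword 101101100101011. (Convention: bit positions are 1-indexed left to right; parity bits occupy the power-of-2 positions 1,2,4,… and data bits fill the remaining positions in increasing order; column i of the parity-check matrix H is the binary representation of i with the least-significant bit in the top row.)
Parity bits occupy power-of-2 positions; data bits are at positions {3,5,6,7,9,10,11,12,13,14,15} (1-indexed).
Extract: c[3]=1 c[5]=0 c[6]=1 c[7]=1 c[9]=0 c[10]=1 c[11]=0 c[12]=1 c[13]=0 c[14]=1 c[15]=1
Data = 10110101011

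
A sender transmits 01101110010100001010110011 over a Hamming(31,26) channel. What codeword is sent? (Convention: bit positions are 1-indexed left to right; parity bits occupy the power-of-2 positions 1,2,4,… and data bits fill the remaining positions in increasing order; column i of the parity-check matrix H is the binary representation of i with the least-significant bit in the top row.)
Codeword c = d · G (mod 2), d = 01101110010100001010110011:
  c[0] = d·G[:,0] = (01101110010100001010110011)·(11011010101101010101010101) mod 2 = 0+1+0+0+1+0+1+0+0+0+0+1+0+0+0+0+0+0+0+0+0+1+0+0+0+1 mod 2 = 0
  c[1] = d·G[:,1] = (01101110010100001010110011)·(10110110011011001100110011) mod 2 = 0+0+1+0+0+1+1+0+0+1+0+0+0+0+0+0+1+0+0+0+1+1+0+0+1+1 mod 2 = 1
  c[2] = d·G[:,2] = (01101110010100001010110011)·(10000000000000000000000000) mod 2 = 0+0+0+0+0+0+0+0+0+0+0+0+0+0+0+0+0+0+0+0+0+0+0+0+0+0 mod 2 = 0
  c[3] = d·G[:,3] = (01101110010100001010110011)·(01110001111000111100001111) mod 2 = 0+1+1+0+0+0+0+0+0+1+0+0+0+0+0+0+1+0+0+0+0+0+0+0+1+1 mod 2 = 0
  c[4] = d·G[:,4] = (01101110010100001010110011)·(01000000000000000000000000) mod 2 = 0+1+0+0+0+0+0+0+0+0+0+0+0+0+0+0+0+0+0+0+0+0+0+0+0+0 mod 2 = 1
  c[5] = d·G[:,5] = (01101110010100001010110011)·(00100000000000000000000000) mod 2 = 0+0+1+0+0+0+0+0+0+0+0+0+0+0+0+0+0+0+0+0+0+0+0+0+0+0 mod 2 = 1
  c[6] = d·G[:,6] = (01101110010100001010110011)·(00010000000000000000000000) mod 2 = 0+0+0+0+0+0+0+0+0+0+0+0+0+0+0+0+0+0+0+0+0+0+0+0+0+0 mod 2 = 0
  c[7] = d·G[:,7] = (01101110010100001010110011)·(00001111111000000011111111) mod 2 = 0+0+0+0+1+1+1+0+0+1+0+0+0+0+0+0+0+0+1+0+1+1+0+0+1+1 mod 2 = 1
  c[8] = d·G[:,8] = (01101110010100001010110011)·(00001000000000000000000000) mod 2 = 0+0+0+0+1+0+0+0+0+0+0+0+0+0+0+0+0+0+0+0+0+0+0+0+0+0 mod 2 = 1
  c[9] = d·G[:,9] = (01101110010100001010110011)·(00000100000000000000000000) mod 2 = 0+0+0+0+0+1+0+0+0+0+0+0+0+0+0+0+0+0+0+0+0+0+0+0+0+0 mod 2 = 1
  c[10] = d·G[:,10] = (01101110010100001010110011)·(00000010000000000000000000) mod 2 = 0+0+0+0+0+0+1+0+0+0+0+0+0+0+0+0+0+0+0+0+0+0+0+0+0+0 mod 2 = 1
  c[11] = d·G[:,11] = (01101110010100001010110011)·(00000001000000000000000000) mod 2 = 0+0+0+0+0+0+0+0+0+0+0+0+0+0+0+0+0+0+0+0+0+0+0+0+0+0 mod 2 = 0
  c[12] = d·G[:,12] = (01101110010100001010110011)·(00000000100000000000000000) mod 2 = 0+0+0+0+0+0+0+0+0+0+0+0+0+0+0+0+0+0+0+0+0+0+0+0+0+0 mod 2 = 0
  c[13] = d·G[:,13] = (01101110010100001010110011)·(00000000010000000000000000) mod 2 = 0+0+0+0+0+0+0+0+0+1+0+0+0+0+0+0+0+0+0+0+0+0+0+0+0+0 mod 2 = 1
  c[14] = d·G[:,14] = (01101110010100001010110011)·(00000000001000000000000000) mod 2 = 0+0+0+0+0+0+0+0+0+0+0+0+0+0+0+0+0+0+0+0+0+0+0+0+0+0 mod 2 = 0
  c[15] = d·G[:,15] = (01101110010100001010110011)·(00000000000111111111111111) mod 2 = 0+0+0+0+0+0+0+0+0+0+0+1+0+0+0+0+1+0+1+0+1+1+0+0+1+1 mod 2 = 1
  c[16] = d·G[:,16] = (01101110010100001010110011)·(00000000000100000000000000) mod 2 = 0+0+0+0+0+0+0+0+0+0+0+1+0+0+0+0+0+0+0+0+0+0+0+0+0+0 mod 2 = 1
  c[17] = d·G[:,17] = (01101110010100001010110011)·(00000000000010000000000000) mod 2 = 0+0+0+0+0+0+0+0+0+0+0+0+0+0+0+0+0+0+0+0+0+0+0+0+0+0 mod 2 = 0
  c[18] = d·G[:,18] = (01101110010100001010110011)·(00000000000001000000000000) mod 2 = 0+0+0+0+0+0+0+0+0+0+0+0+0+0+0+0+0+0+0+0+0+0+0+0+0+0 mod 2 = 0
  c[19] = d·G[:,19] = (01101110010100001010110011)·(00000000000000100000000000) mod 2 = 0+0+0+0+0+0+0+0+0+0+0+0+0+0+0+0+0+0+0+0+0+0+0+0+0+0 mod 2 = 0
  c[20] = d·G[:,20] = (01101110010100001010110011)·(00000000000000010000000000) mod 2 = 0+0+0+0+0+0+0+0+0+0+0+0+0+0+0+0+0+0+0+0+0+0+0+0+0+0 mod 2 = 0
  c[21] = d·G[:,21] = (01101110010100001010110011)·(00000000000000001000000000) mod 2 = 0+0+0+0+0+0+0+0+0+0+0+0+0+0+0+0+1+0+0+0+0+0+0+0+0+0 mod 2 = 1
  c[22] = d·G[:,22] = (01101110010100001010110011)·(00000000000000000100000000) mod 2 = 0+0+0+0+0+0+0+0+0+0+0+0+0+0+0+0+0+0+0+0+0+0+0+0+0+0 mod 2 = 0
  c[23] = d·G[:,23] = (01101110010100001010110011)·(00000000000000000010000000) mod 2 = 0+0+0+0+0+0+0+0+0+0+0+0+0+0+0+0+0+0+1+0+0+0+0+0+0+0 mod 2 = 1
  c[24] = d·G[:,24] = (01101110010100001010110011)·(00000000000000000001000000) mod 2 = 0+0+0+0+0+0+0+0+0+0+0+0+0+0+0+0+0+0+0+0+0+0+0+0+0+0 mod 2 = 0
  c[25] = d·G[:,25] = (01101110010100001010110011)·(00000000000000000000100000) mod 2 = 0+0+0+0+0+0+0+0+0+0+0+0+0+0+0+0+0+0+0+0+1+0+0+0+0+0 mod 2 = 1
  c[26] = d·G[:,26] = (01101110010100001010110011)·(00000000000000000000010000) mod 2 = 0+0+0+0+0+0+0+0+0+0+0+0+0+0+0+0+0+0+0+0+0+1+0+0+0+0 mod 2 = 1
  c[27] = d·G[:,27] = (01101110010100001010110011)·(00000000000000000000001000) mod 2 = 0+0+0+0+0+0+0+0+0+0+0+0+0+0+0+0+0+0+0+0+0+0+0+0+0+0 mod 2 = 0
  c[28] = d·G[:,28] = (01101110010100001010110011)·(00000000000000000000000100) mod 2 = 0+0+0+0+0+0+0+0+0+0+0+0+0+0+0+0+0+0+0+0+0+0+0+0+0+0 mod 2 = 0
  c[29] = d·G[:,29] = (01101110010100001010110011)·(00000000000000000000000010) mod 2 = 0+0+0+0+0+0+0+0+0+0+0+0+0+0+0+0+0+0+0+0+0+0+0+0+1+0 mod 2 = 1
  c[30] = d·G[:,30] = (01101110010100001010110011)·(00000000000000000000000001) mod 2 = 0+0+0+0+0+0+0+0+0+0+0+0+0+0+0+0+0+0+0+0+0+0+0+0+0+1 mod 2 = 1
Codeword = 0100110111100101100001010110011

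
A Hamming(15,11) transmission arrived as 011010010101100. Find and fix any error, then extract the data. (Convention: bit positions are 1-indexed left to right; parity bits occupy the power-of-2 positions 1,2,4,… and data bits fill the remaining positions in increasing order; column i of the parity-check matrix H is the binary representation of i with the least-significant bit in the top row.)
Syndrome s = H · r^T (mod 2), r = 011010010101100:
  s[0] = (101010101010101)·(011010010101100) mod 2 = 0+0+1+0+1+0+0+0+0+0+0+0+1+0+0 mod 2 = 1
  s[1] = (011001100110011)·(011010010101100) mod 2 = 0+1+1+0+0+0+0+0+0+1+0+0+0+0+0 mod 2 = 1
  s[2] = (000111100001111)·(011010010101100) mod 2 = 0+0+0+0+1+0+0+0+0+0+0+1+1+0+0 mod 2 = 1
  s[3] = (000000011111111)·(011010010101100) mod 2 = 0+0+0+0+0+0+0+1+0+1+0+1+1+0+0 mod 2 = 0
Syndrome = 1110
Column 7 of H equals this syndrome → error at bit 7 (1-indexed).
Flip bit 7: 011010010101100 → 011010110101100
Extract data bits at positions {3,5,6,7,9,10,11,12,13,14,15}: 11010101100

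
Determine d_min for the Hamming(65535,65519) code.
d_min = 3 (every single-error-correcting Hamming code has d_min = 3).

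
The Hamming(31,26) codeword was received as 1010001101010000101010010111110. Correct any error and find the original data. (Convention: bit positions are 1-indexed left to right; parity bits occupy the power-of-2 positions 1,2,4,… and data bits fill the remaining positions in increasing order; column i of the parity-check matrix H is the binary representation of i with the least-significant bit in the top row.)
Syndrome s = H · r^T (mod 2), r = 1010001101010000101010010111110:
  s[0] = (1010101010101010101010101010101)·(1010001101010000101010010111110) mod 2 = 1+0+1+0+0+0+1+0+0+0+0+0+0+0+0+0+1+0+1+0+1+0+0+0+0+0+1+0+1+0+0 mod 2 = 0
  s[1] = (0110011001100110011001100110011)·(1010001101010000101010010111110) mod 2 = 0+0+1+0+0+0+1+0+0+1+0+0+0+0+0+0+0+0+1+0+0+0+0+0+0+1+1+0+0+1+0 mod 2 = 1
  s[2] = (0001111000011110000111100001111)·(1010001101010000101010010111110) mod 2 = 0+0+0+0+0+0+1+0+0+0+0+1+0+0+0+0+0+0+0+0+1+0+0+0+0+0+0+1+1+1+0 mod 2 = 0
  s[3] = (0000000111111110000000011111111)·(1010001101010000101010010111110) mod 2 = 0+0+0+0+0+0+0+1+0+1+0+1+0+0+0+0+0+0+0+0+0+0+0+1+0+1+1+1+1+1+0 mod 2 = 1
  s[4] = (0000000000000001111111111111111)·(1010001101010000101010010111110) mod 2 = 0+0+0+0+0+0+0+0+0+0+0+0+0+0+0+0+1+0+1+0+1+0+0+1+0+1+1+1+1+1+0 mod 2 = 1
Syndrome = 01011
Column 26 of H equals this syndrome → error at bit 26 (1-indexed).
Flip bit 26: 1010001101010000101010010111110 → 1010001101010000101010010011110
Extract data bits at positions {3,5,6,7,9,10,11,12,13,14,15,17,18,19,20,21,22,23,24,25,26,27,28,29,30,31}: 10010101000101010010011110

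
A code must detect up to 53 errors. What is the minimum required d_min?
Detecting e errors requires d_min ≥ e + 1 = 53 + 1 = 54.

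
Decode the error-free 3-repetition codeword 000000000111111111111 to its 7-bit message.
Split into 3-bit blocks: 000 000 000 111 111 111 111
Data = 0001111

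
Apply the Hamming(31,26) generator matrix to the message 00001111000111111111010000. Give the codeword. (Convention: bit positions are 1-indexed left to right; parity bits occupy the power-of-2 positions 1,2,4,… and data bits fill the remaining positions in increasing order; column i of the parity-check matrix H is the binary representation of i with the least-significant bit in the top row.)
Codeword c = d · G (mod 2), d = 00001111000111111111010000:
  c[0] = d·G[:,0] = (00001111000111111111010000)·(11011010101101010101010101) mod 2 = 0+0+0+0+1+0+1+0+0+0+0+1+0+1+0+1+0+1+0+1+0+1+0+0+0+0 mod 2 = 0
  c[1] = d·G[:,1] = (00001111000111111111010000)·(10110110011011001100110011) mod 2 = 0+0+0+0+0+1+1+0+0+0+0+0+1+1+0+0+1+1+0+0+0+1+0+0+0+0 mod 2 = 1
  c[2] = d·G[:,2] = (00001111000111111111010000)·(10000000000000000000000000) mod 2 = 0+0+0+0+0+0+0+0+0+0+0+0+0+0+0+0+0+0+0+0+0+0+0+0+0+0 mod 2 = 0
  c[3] = d·G[:,3] = (00001111000111111111010000)·(01110001111000111100001111) mod 2 = 0+0+0+0+0+0+0+1+0+0+0+0+0+0+1+1+1+1+0+0+0+0+0+0+0+0 mod 2 = 1
  c[4] = d·G[:,4] = (00001111000111111111010000)·(01000000000000000000000000) mod 2 = 0+0+0+0+0+0+0+0+0+0+0+0+0+0+0+0+0+0+0+0+0+0+0+0+0+0 mod 2 = 0
  c[5] = d·G[:,5] = (00001111000111111111010000)·(00100000000000000000000000) mod 2 = 0+0+0+0+0+0+0+0+0+0+0+0+0+0+0+0+0+0+0+0+0+0+0+0+0+0 mod 2 = 0
  c[6] = d·G[:,6] = (00001111000111111111010000)·(00010000000000000000000000) mod 2 = 0+0+0+0+0+0+0+0+0+0+0+0+0+0+0+0+0+0+0+0+0+0+0+0+0+0 mod 2 = 0
  c[7] = d·G[:,7] = (00001111000111111111010000)·(00001111111000000011111111) mod 2 = 0+0+0+0+1+1+1+1+0+0+0+0+0+0+0+0+0+0+1+1+0+1+0+0+0+0 mod 2 = 1
  c[8] = d·G[:,8] = (00001111000111111111010000)·(00001000000000000000000000) mod 2 = 0+0+0+0+1+0+0+0+0+0+0+0+0+0+0+0+0+0+0+0+0+0+0+0+0+0 mod 2 = 1
  c[9] = d·G[:,9] = (00001111000111111111010000)·(00000100000000000000000000) mod 2 = 0+0+0+0+0+1+0+0+0+0+0+0+0+0+0+0+0+0+0+0+0+0+0+0+0+0 mod 2 = 1
  c[10] = d·G[:,10] = (00001111000111111111010000)·(00000010000000000000000000) mod 2 = 0+0+0+0+0+0+1+0+0+0+0+0+0+0+0+0+0+0+0+0+0+0+0+0+0+0 mod 2 = 1
  c[11] = d·G[:,11] = (00001111000111111111010000)·(00000001000000000000000000) mod 2 = 0+0+0+0+0+0+0+1+0+0+0+0+0+0+0+0+0+0+0+0+0+0+0+0+0+0 mod 2 = 1
  c[12] = d·G[:,12] = (00001111000111111111010000)·(00000000100000000000000000) mod 2 = 0+0+0+0+0+0+0+0+0+0+0+0+0+0+0+0+0+0+0+0+0+0+0+0+0+0 mod 2 = 0
  c[13] = d·G[:,13] = (00001111000111111111010000)·(00000000010000000000000000) mod 2 = 0+0+0+0+0+0+0+0+0+0+0+0+0+0+0+0+0+0+0+0+0+0+0+0+0+0 mod 2 = 0
  c[14] = d·G[:,14] = (00001111000111111111010000)·(00000000001000000000000000) mod 2 = 0+0+0+0+0+0+0+0+0+0+0+0+0+0+0+0+0+0+0+0+0+0+0+0+0+0 mod 2 = 0
  c[15] = d·G[:,15] = (00001111000111111111010000)·(00000000000111111111111111) mod 2 = 0+0+0+0+0+0+0+0+0+0+0+1+1+1+1+1+1+1+1+1+0+1+0+0+0+0 mod 2 = 0
  c[16] = d·G[:,16] = (00001111000111111111010000)·(00000000000100000000000000) mod 2 = 0+0+0+0+0+0+0+0+0+0+0+1+0+0+0+0+0+0+0+0+0+0+0+0+0+0 mod 2 = 1
  c[17] = d·G[:,17] = (00001111000111111111010000)·(00000000000010000000000000) mod 2 = 0+0+0+0+0+0+0+0+0+0+0+0+1+0+0+0+0+0+0+0+0+0+0+0+0+0 mod 2 = 1
  c[18] = d·G[:,18] = (00001111000111111111010000)·(00000000000001000000000000) mod 2 = 0+0+0+0+0+0+0+0+0+0+0+0+0+1+0+0+0+0+0+0+0+0+0+0+0+0 mod 2 = 1
  c[19] = d·G[:,19] = (00001111000111111111010000)·(00000000000000100000000000) mod 2 = 0+0+0+0+0+0+0+0+0+0+0+0+0+0+1+0+0+0+0+0+0+0+0+0+0+0 mod 2 = 1
  c[20] = d·G[:,20] = (00001111000111111111010000)·(00000000000000010000000000) mod 2 = 0+0+0+0+0+0+0+0+0+0+0+0+0+0+0+1+0+0+0+0+0+0+0+0+0+0 mod 2 = 1
  c[21] = d·G[:,21] = (00001111000111111111010000)·(00000000000000001000000000) mod 2 = 0+0+0+0+0+0+0+0+0+0+0+0+0+0+0+0+1+0+0+0+0+0+0+0+0+0 mod 2 = 1
  c[22] = d·G[:,22] = (00001111000111111111010000)·(00000000000000000100000000) mod 2 = 0+0+0+0+0+0+0+0+0+0+0+0+0+0+0+0+0+1+0+0+0+0+0+0+0+0 mod 2 = 1
  c[23] = d·G[:,23] = (00001111000111111111010000)·(00000000000000000010000000) mod 2 = 0+0+0+0+0+0+0+0+0+0+0+0+0+0+0+0+0+0+1+0+0+0+0+0+0+0 mod 2 = 1
  c[24] = d·G[:,24] = (00001111000111111111010000)·(00000000000000000001000000) mod 2 = 0+0+0+0+0+0+0+0+0+0+0+0+0+0+0+0+0+0+0+1+0+0+0+0+0+0 mod 2 = 1
  c[25] = d·G[:,25] = (00001111000111111111010000)·(00000000000000000000100000) mod 2 = 0+0+0+0+0+0+0+0+0+0+0+0+0+0+0+0+0+0+0+0+0+0+0+0+0+0 mod 2 = 0
  c[26] = d·G[:,26] = (00001111000111111111010000)·(00000000000000000000010000) mod 2 = 0+0+0+0+0+0+0+0+0+0+0+0+0+0+0+0+0+0+0+0+0+1+0+0+0+0 mod 2 = 1
  c[27] = d·G[:,27] = (00001111000111111111010000)·(00000000000000000000001000) mod 2 = 0+0+0+0+0+0+0+0+0+0+0+0+0+0+0+0+0+0+0+0+0+0+0+0+0+0 mod 2 = 0
  c[28] = d·G[:,28] = (00001111000111111111010000)·(00000000000000000000000100) mod 2 = 0+0+0+0+0+0+0+0+0+0+0+0+0+0+0+0+0+0+0+0+0+0+0+0+0+0 mod 2 = 0
  c[29] = d·G[:,29] = (00001111000111111111010000)·(00000000000000000000000010) mod 2 = 0+0+0+0+0+0+0+0+0+0+0+0+0+0+0+0+0+0+0+0+0+0+0+0+0+0 mod 2 = 0
  c[30] = d·G[:,30] = (00001111000111111111010000)·(00000000000000000000000001) mod 2 = 0+0+0+0+0+0+0+0+0+0+0+0+0+0+0+0+0+0+0+0+0+0+0+0+0+0 mod 2 = 0
Codeword = 0101000111110000111111111010000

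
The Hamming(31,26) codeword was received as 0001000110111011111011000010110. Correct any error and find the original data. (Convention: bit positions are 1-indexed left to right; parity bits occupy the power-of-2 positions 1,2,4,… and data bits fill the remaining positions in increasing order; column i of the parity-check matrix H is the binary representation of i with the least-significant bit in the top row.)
Syndrome s = H · r^T (mod 2), r = 0001000110111011111011000010110:
  s[0] = (1010101010101010101010101010101)·(0001000110111011111011000010110) mod 2 = 0+0+0+0+0+0+0+0+1+0+1+0+1+0+1+0+1+0+1+0+1+0+0+0+0+0+1+0+1+0+0 mod 2 = 1
  s[1] = (0110011001100110011001100110011)·(0001000110111011111011000010110) mod 2 = 0+0+0+0+0+0+0+0+0+0+1+0+0+0+1+0+0+1+1+0+0+1+0+0+0+0+1+0+0+1+0 mod 2 = 1
  s[2] = (0001111000011110000111100001111)·(0001000110111011111011000010110) mod 2 = 0+0+0+1+0+0+0+0+0+0+0+1+1+0+1+0+0+0+0+0+1+1+0+0+0+0+0+0+1+1+0 mod 2 = 0
  s[3] = (0000000111111110000000011111111)·(0001000110111011111011000010110) mod 2 = 0+0+0+0+0+0+0+1+1+0+1+1+1+0+1+0+0+0+0+0+0+0+0+0+0+0+1+0+1+1+0 mod 2 = 1
  s[4] = (0000000000000001111111111111111)·(0001000110111011111011000010110) mod 2 = 0+0+0+0+0+0+0+0+0+0+0+0+0+0+0+1+1+1+1+0+1+1+0+0+0+0+1+0+1+1+0 mod 2 = 1
Syndrome = 11011
Column 27 of H equals this syndrome → error at bit 27 (1-indexed).
Flip bit 27: 0001000110111011111011000010110 → 0001000110111011111011000000110
Extract data bits at positions {3,5,6,7,9,10,11,12,13,14,15,17,18,19,20,21,22,23,24,25,26,27,28,29,30,31}: 00001011101111011000000110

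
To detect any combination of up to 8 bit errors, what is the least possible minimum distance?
Detecting e errors requires d_min ≥ e + 1 = 8 + 1 = 9.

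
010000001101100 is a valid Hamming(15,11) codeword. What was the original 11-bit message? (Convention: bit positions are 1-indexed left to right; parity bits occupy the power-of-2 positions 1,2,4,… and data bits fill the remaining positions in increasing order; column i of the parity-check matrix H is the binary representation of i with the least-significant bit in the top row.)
Parity bits occupy power-of-2 positions; data bits are at positions {3,5,6,7,9,10,11,12,13,14,15} (1-indexed).
Extract: c[3]=0 c[5]=0 c[6]=0 c[7]=0 c[9]=1 c[10]=1 c[11]=0 c[12]=1 c[13]=1 c[14]=0 c[15]=0
Data = 00001101100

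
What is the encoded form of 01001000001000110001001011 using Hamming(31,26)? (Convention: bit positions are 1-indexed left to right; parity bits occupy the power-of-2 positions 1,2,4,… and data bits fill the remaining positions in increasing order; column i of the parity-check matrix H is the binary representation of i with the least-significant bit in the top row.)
Codeword c = d · G (mod 2), d = 01001000001000110001001011:
  c[0] = d·G[:,0] = (01001000001000110001001011)·(11011010101101010101010101) mod 2 = 0+1+0+0+1+0+0+0+0+0+1+0+0+0+0+1+0+0+0+1+0+0+0+0+0+1 mod 2 = 0
  c[1] = d·G[:,1] = (01001000001000110001001011)·(10110110011011001100110011) mod 2 = 0+0+0+0+0+0+0+0+0+0+1+0+0+0+0+0+0+0+0+0+0+0+0+0+1+1 mod 2 = 1
  c[2] = d·G[:,2] = (01001000001000110001001011)·(10000000000000000000000000) mod 2 = 0+0+0+0+0+0+0+0+0+0+0+0+0+0+0+0+0+0+0+0+0+0+0+0+0+0 mod 2 = 0
  c[3] = d·G[:,3] = (01001000001000110001001011)·(01110001111000111100001111) mod 2 = 0+1+0+0+0+0+0+0+0+0+1+0+0+0+1+1+0+0+0+0+0+0+1+0+1+1 mod 2 = 1
  c[4] = d·G[:,4] = (01001000001000110001001011)·(01000000000000000000000000) mod 2 = 0+1+0+0+0+0+0+0+0+0+0+0+0+0+0+0+0+0+0+0+0+0+0+0+0+0 mod 2 = 1
  c[5] = d·G[:,5] = (01001000001000110001001011)·(00100000000000000000000000) mod 2 = 0+0+0+0+0+0+0+0+0+0+0+0+0+0+0+0+0+0+0+0+0+0+0+0+0+0 mod 2 = 0
  c[6] = d·G[:,6] = (01001000001000110001001011)·(00010000000000000000000000) mod 2 = 0+0+0+0+0+0+0+0+0+0+0+0+0+0+0+0+0+0+0+0+0+0+0+0+0+0 mod 2 = 0
  c[7] = d·G[:,7] = (01001000001000110001001011)·(00001111111000000011111111) mod 2 = 0+0+0+0+1+0+0+0+0+0+1+0+0+0+0+0+0+0+0+1+0+0+1+0+1+1 mod 2 = 0
  c[8] = d·G[:,8] = (01001000001000110001001011)·(00001000000000000000000000) mod 2 = 0+0+0+0+1+0+0+0+0+0+0+0+0+0+0+0+0+0+0+0+0+0+0+0+0+0 mod 2 = 1
  c[9] = d·G[:,9] = (01001000001000110001001011)·(00000100000000000000000000) mod 2 = 0+0+0+0+0+0+0+0+0+0+0+0+0+0+0+0+0+0+0+0+0+0+0+0+0+0 mod 2 = 0
  c[10] = d·G[:,10] = (01001000001000110001001011)·(00000010000000000000000000) mod 2 = 0+0+0+0+0+0+0+0+0+0+0+0+0+0+0+0+0+0+0+0+0+0+0+0+0+0 mod 2 = 0
  c[11] = d·G[:,11] = (01001000001000110001001011)·(00000001000000000000000000) mod 2 = 0+0+0+0+0+0+0+0+0+0+0+0+0+0+0+0+0+0+0+0+0+0+0+0+0+0 mod 2 = 0
  c[12] = d·G[:,12] = (01001000001000110001001011)·(00000000100000000000000000) mod 2 = 0+0+0+0+0+0+0+0+0+0+0+0+0+0+0+0+0+0+0+0+0+0+0+0+0+0 mod 2 = 0
  c[13] = d·G[:,13] = (01001000001000110001001011)·(00000000010000000000000000) mod 2 = 0+0+0+0+0+0+0+0+0+0+0+0+0+0+0+0+0+0+0+0+0+0+0+0+0+0 mod 2 = 0
  c[14] = d·G[:,14] = (01001000001000110001001011)·(00000000001000000000000000) mod 2 = 0+0+0+0+0+0+0+0+0+0+1+0+0+0+0+0+0+0+0+0+0+0+0+0+0+0 mod 2 = 1
  c[15] = d·G[:,15] = (01001000001000110001001011)·(00000000000111111111111111) mod 2 = 0+0+0+0+0+0+0+0+0+0+0+0+0+0+1+1+0+0+0+1+0+0+1+0+1+1 mod 2 = 0
  c[16] = d·G[:,16] = (01001000001000110001001011)·(00000000000100000000000000) mod 2 = 0+0+0+0+0+0+0+0+0+0+0+0+0+0+0+0+0+0+0+0+0+0+0+0+0+0 mod 2 = 0
  c[17] = d·G[:,17] = (01001000001000110001001011)·(00000000000010000000000000) mod 2 = 0+0+0+0+0+0+0+0+0+0+0+0+0+0+0+0+0+0+0+0+0+0+0+0+0+0 mod 2 = 0
  c[18] = d·G[:,18] = (01001000001000110001001011)·(00000000000001000000000000) mod 2 = 0+0+0+0+0+0+0+0+0+0+0+0+0+0+0+0+0+0+0+0+0+0+0+0+0+0 mod 2 = 0
  c[19] = d·G[:,19] = (01001000001000110001001011)·(00000000000000100000000000) mod 2 = 0+0+0+0+0+0+0+0+0+0+0+0+0+0+1+0+0+0+0+0+0+0+0+0+0+0 mod 2 = 1
  c[20] = d·G[:,20] = (01001000001000110001001011)·(00000000000000010000000000) mod 2 = 0+0+0+0+0+0+0+0+0+0+0+0+0+0+0+1+0+0+0+0+0+0+0+0+0+0 mod 2 = 1
  c[21] = d·G[:,21] = (01001000001000110001001011)·(00000000000000001000000000) mod 2 = 0+0+0+0+0+0+0+0+0+0+0+0+0+0+0+0+0+0+0+0+0+0+0+0+0+0 mod 2 = 0
  c[22] = d·G[:,22] = (01001000001000110001001011)·(00000000000000000100000000) mod 2 = 0+0+0+0+0+0+0+0+0+0+0+0+0+0+0+0+0+0+0+0+0+0+0+0+0+0 mod 2 = 0
  c[23] = d·G[:,23] = (01001000001000110001001011)·(00000000000000000010000000) mod 2 = 0+0+0+0+0+0+0+0+0+0+0+0+0+0+0+0+0+0+0+0+0+0+0+0+0+0 mod 2 = 0
  c[24] = d·G[:,24] = (01001000001000110001001011)·(00000000000000000001000000) mod 2 = 0+0+0+0+0+0+0+0+0+0+0+0+0+0+0+0+0+0+0+1+0+0+0+0+0+0 mod 2 = 1
  c[25] = d·G[:,25] = (01001000001000110001001011)·(00000000000000000000100000) mod 2 = 0+0+0+0+0+0+0+0+0+0+0+0+0+0+0+0+0+0+0+0+0+0+0+0+0+0 mod 2 = 0
  c[26] = d·G[:,26] = (01001000001000110001001011)·(00000000000000000000010000) mod 2 = 0+0+0+0+0+0+0+0+0+0+0+0+0+0+0+0+0+0+0+0+0+0+0+0+0+0 mod 2 = 0
  c[27] = d·G[:,27] = (01001000001000110001001011)·(00000000000000000000001000) mod 2 = 0+0+0+0+0+0+0+0+0+0+0+0+0+0+0+0+0+0+0+0+0+0+1+0+0+0 mod 2 = 1
  c[28] = d·G[:,28] = (01001000001000110001001011)·(00000000000000000000000100) mod 2 = 0+0+0+0+0+0+0+0+0+0+0+0+0+0+0+0+0+0+0+0+0+0+0+0+0+0 mod 2 = 0
  c[29] = d·G[:,29] = (01001000001000110001001011)·(00000000000000000000000010) mod 2 = 0+0+0+0+0+0+0+0+0+0+0+0+0+0+0+0+0+0+0+0+0+0+0+0+1+0 mod 2 = 1
  c[30] = d·G[:,30] = (01001000001000110001001011)·(00000000000000000000000001) mod 2 = 0+0+0+0+0+0+0+0+0+0+0+0+0+0+0+0+0+0+0+0+0+0+0+0+0+1 mod 2 = 1
Codeword = 0101100010000010000110001001011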